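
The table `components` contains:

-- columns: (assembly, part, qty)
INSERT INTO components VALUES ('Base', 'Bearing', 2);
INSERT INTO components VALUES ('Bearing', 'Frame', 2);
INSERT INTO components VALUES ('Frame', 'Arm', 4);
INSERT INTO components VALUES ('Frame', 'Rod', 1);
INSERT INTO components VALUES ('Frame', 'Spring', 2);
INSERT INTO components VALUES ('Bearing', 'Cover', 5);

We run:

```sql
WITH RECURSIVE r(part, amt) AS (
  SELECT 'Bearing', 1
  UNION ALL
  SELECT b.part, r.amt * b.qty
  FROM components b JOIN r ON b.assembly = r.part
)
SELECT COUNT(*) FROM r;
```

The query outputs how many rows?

Base: (Bearing, amt=1).
Iteration 1: components of {Bearing} -> Cover = 1*5 = 5, Frame = 1*2 = 2.
Iteration 2: components of {Cover,Frame} -> Arm = 2*4 = 8, Rod = 2*1 = 2, Spring = 2*2 = 4.
Iteration 3: no further components; recursion stops.
Total rows emitted: 6.

6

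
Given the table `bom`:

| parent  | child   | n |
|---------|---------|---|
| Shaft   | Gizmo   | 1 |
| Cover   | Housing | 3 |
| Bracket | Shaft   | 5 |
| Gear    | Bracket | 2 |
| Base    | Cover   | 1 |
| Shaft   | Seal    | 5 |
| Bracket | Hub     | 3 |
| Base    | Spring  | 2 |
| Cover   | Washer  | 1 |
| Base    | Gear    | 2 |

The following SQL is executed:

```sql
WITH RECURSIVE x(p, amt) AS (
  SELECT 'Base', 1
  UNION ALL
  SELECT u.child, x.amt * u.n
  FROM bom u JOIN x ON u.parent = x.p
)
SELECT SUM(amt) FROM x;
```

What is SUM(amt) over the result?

Base: (Base, amt=1).
Iteration 1: components of {Base} -> Cover = 1*1 = 1, Gear = 1*2 = 2, Spring = 1*2 = 2.
Iteration 2: components of {Cover,Gear,Spring} -> Bracket = 2*2 = 4, Housing = 1*3 = 3, Washer = 1*1 = 1.
Iteration 3: components of {Bracket,Housing,Washer} -> Hub = 4*3 = 12, Shaft = 4*5 = 20.
Iteration 4: components of {Hub,Shaft} -> Gizmo = 20*1 = 20, Seal = 20*5 = 100.
Iteration 5: no further components; recursion stops.
SUM(amt) = 1 + 1 + 2 + 2 + 3 + 1 + 4 + 20 + 12 + 100 + 20 = 166.

166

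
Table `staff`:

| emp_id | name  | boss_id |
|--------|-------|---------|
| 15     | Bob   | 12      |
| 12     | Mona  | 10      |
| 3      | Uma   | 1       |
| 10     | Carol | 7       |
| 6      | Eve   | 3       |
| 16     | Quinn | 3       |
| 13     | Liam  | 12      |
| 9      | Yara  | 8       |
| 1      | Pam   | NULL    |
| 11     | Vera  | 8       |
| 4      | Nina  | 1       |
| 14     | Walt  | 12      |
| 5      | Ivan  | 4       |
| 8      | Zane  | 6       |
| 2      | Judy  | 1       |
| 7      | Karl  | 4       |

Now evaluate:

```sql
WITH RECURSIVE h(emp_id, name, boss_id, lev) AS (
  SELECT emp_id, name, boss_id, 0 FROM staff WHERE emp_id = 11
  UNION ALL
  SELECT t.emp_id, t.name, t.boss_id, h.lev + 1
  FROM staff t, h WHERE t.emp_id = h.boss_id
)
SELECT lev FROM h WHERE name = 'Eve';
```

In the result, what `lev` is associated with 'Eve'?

Base: emp_id=11 (Vera), boss_id=8, lev 0.
Iteration 1: join on emp_id=8 -> Zane (id 8, boss_id=6, lev 1).
Iteration 2: join on emp_id=6 -> Eve (id 6, boss_id=3, lev 2).
Iteration 3: join on emp_id=3 -> Uma (id 3, boss_id=1, lev 3).
Iteration 4: join on emp_id=1 -> Pam (id 1, boss_id=NULL, lev 4).
Iteration 5: boss_id is NULL; no match; recursion stops.

2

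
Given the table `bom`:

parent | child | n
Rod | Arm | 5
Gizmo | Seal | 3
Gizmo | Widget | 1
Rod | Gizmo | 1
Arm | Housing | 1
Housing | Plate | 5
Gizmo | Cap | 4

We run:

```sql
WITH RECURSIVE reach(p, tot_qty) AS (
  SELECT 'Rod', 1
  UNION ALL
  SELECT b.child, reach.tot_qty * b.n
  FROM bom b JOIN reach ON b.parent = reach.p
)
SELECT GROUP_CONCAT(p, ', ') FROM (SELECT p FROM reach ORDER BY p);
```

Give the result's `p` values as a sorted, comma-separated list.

Base: (Rod, tot_qty=1).
Iteration 1: components of {Rod} -> Arm = 1*5 = 5, Gizmo = 1*1 = 1.
Iteration 2: components of {Arm,Gizmo} -> Cap = 1*4 = 4, Housing = 5*1 = 5, Seal = 1*3 = 3, Widget = 1*1 = 1.
Iteration 3: components of {Cap,Housing,Seal,Widget} -> Plate = 5*5 = 25.
Iteration 4: no further components; recursion stops.

Arm, Cap, Gizmo, Housing, Plate, Rod, Seal, Widget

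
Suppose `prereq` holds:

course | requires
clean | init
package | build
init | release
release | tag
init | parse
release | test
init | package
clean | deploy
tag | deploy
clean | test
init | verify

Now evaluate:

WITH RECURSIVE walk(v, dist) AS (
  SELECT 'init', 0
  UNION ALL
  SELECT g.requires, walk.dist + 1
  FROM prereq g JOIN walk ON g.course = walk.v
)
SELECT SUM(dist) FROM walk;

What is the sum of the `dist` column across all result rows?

Base: (init, dist=0).
Iteration 1: edges from {init} -> (package, dist=1), (parse, dist=1), (release, dist=1), (verify, dist=1).
Iteration 2: edges from {package,parse,release,verify} -> (build, dist=2), (tag, dist=2), (test, dist=2).
Iteration 3: edges from {build,tag,test} -> (deploy, dist=3).
Iteration 4: no outgoing edges from {deploy}; recursion stops.
SUM(dist) = 0 + 1 + 1 + 1 + 1 + 2 + 2 + 2 + 3 = 13.

13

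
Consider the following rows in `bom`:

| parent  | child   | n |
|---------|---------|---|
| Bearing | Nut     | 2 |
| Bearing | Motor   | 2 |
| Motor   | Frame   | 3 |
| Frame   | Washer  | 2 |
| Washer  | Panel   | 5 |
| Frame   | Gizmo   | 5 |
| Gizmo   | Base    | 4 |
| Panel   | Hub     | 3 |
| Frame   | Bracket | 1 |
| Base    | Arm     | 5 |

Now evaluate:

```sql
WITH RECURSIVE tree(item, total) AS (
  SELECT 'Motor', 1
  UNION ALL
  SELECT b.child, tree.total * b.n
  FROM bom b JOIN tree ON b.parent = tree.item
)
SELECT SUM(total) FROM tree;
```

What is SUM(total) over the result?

508

Base: (Motor, total=1).
Iteration 1: components of {Motor} -> Frame = 1*3 = 3.
Iteration 2: components of {Frame} -> Bracket = 3*1 = 3, Gizmo = 3*5 = 15, Washer = 3*2 = 6.
Iteration 3: components of {Bracket,Gizmo,Washer} -> Base = 15*4 = 60, Panel = 6*5 = 30.
Iteration 4: components of {Base,Panel} -> Arm = 60*5 = 300, Hub = 30*3 = 90.
Iteration 5: no further components; recursion stops.
SUM(total) = 1 + 3 + 6 + 15 + 3 + 30 + 60 + 90 + 300 = 508.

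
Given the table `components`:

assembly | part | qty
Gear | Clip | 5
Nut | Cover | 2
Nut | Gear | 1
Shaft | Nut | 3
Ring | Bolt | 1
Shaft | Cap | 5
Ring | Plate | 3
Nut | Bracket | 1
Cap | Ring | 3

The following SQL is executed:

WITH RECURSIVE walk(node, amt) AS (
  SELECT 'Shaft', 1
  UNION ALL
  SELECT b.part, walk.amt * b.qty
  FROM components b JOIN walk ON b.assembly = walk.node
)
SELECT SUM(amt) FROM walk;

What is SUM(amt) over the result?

111

Base: (Shaft, amt=1).
Iteration 1: components of {Shaft} -> Cap = 1*5 = 5, Nut = 1*3 = 3.
Iteration 2: components of {Cap,Nut} -> Bracket = 3*1 = 3, Cover = 3*2 = 6, Gear = 3*1 = 3, Ring = 5*3 = 15.
Iteration 3: components of {Bracket,Cover,Gear,Ring} -> Bolt = 15*1 = 15, Clip = 3*5 = 15, Plate = 15*3 = 45.
Iteration 4: no further components; recursion stops.
SUM(amt) = 1 + 5 + 3 + 15 + 3 + 3 + 6 + 45 + 15 + 15 = 111.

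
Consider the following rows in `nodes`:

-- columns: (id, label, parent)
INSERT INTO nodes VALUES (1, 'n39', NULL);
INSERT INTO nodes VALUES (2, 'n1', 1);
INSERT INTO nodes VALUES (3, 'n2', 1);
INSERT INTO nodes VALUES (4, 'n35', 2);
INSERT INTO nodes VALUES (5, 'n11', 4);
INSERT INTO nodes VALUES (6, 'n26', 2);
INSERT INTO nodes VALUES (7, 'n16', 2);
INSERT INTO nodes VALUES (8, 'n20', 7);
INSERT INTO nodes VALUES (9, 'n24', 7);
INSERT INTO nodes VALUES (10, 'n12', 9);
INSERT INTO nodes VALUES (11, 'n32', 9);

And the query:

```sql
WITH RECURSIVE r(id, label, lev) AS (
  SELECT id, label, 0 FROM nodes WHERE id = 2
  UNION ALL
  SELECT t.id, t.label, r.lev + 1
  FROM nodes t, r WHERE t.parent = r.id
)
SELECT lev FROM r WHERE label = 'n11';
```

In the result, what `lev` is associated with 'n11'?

2

Base: id=2 (n1) at lev 0.
Iteration 1: rows with parent in {2} -> n35 (id 4, lev 1), n26 (id 6, lev 1), n16 (id 7, lev 1).
Iteration 2: rows with parent in {4,6,7} -> n11 (id 5, lev 2), n20 (id 8, lev 2), n24 (id 9, lev 2).
Iteration 3: rows with parent in {5,8,9} -> n12 (id 10, lev 3), n32 (id 11, lev 3).
Iteration 4: no rows with parent in {10,11}; recursion stops.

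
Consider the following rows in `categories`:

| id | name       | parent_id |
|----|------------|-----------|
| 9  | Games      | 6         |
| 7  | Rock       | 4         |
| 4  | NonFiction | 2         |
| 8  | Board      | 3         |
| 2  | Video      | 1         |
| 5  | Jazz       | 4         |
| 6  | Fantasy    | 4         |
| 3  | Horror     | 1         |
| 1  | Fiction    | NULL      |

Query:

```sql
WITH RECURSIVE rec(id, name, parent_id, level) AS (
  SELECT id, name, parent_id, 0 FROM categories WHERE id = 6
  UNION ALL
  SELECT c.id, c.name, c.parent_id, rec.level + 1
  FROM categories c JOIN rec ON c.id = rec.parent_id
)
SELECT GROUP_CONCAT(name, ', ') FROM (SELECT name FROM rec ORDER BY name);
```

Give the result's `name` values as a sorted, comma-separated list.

Base: id=6 (Fantasy), parent_id=4, level 0.
Iteration 1: join on id=4 -> NonFiction (id 4, parent_id=2, level 1).
Iteration 2: join on id=2 -> Video (id 2, parent_id=1, level 2).
Iteration 3: join on id=1 -> Fiction (id 1, parent_id=NULL, level 3).
Iteration 4: parent_id is NULL; no match; recursion stops.

Fantasy, Fiction, NonFiction, Video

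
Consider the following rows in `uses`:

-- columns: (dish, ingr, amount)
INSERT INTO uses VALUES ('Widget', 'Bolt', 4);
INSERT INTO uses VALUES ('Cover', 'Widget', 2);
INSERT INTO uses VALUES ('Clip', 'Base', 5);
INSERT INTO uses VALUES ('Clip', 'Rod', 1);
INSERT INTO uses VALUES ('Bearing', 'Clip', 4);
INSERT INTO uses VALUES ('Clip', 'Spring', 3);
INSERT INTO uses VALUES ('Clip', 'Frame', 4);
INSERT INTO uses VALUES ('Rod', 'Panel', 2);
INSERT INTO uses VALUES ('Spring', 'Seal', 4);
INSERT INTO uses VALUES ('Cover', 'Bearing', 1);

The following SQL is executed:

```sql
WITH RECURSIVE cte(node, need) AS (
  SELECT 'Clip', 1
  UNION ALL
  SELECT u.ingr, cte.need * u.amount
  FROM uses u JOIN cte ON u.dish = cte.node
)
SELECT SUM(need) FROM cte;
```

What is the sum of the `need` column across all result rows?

28

Base: (Clip, need=1).
Iteration 1: components of {Clip} -> Base = 1*5 = 5, Frame = 1*4 = 4, Rod = 1*1 = 1, Spring = 1*3 = 3.
Iteration 2: components of {Base,Frame,Rod,Spring} -> Panel = 1*2 = 2, Seal = 3*4 = 12.
Iteration 3: no further components; recursion stops.
SUM(need) = 1 + 3 + 5 + 1 + 4 + 12 + 2 = 28.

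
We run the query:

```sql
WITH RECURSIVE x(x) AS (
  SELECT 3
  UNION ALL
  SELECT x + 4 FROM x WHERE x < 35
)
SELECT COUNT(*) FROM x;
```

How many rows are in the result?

Base: x=3.
Iteration 1: 3 < 35 holds -> x = 3 + 4 = 7.
Iteration 2: 7 < 35 holds -> x = 7 + 4 = 11.
Iteration 3: 11 < 35 holds -> x = 11 + 4 = 15.
Iteration 4: 15 < 35 holds -> x = 15 + 4 = 19.
Iteration 5: 19 < 35 holds -> x = 19 + 4 = 23.
Iteration 6: 23 < 35 holds -> x = 23 + 4 = 27.
Iteration 7: 27 < 35 holds -> x = 27 + 4 = 31.
Iteration 8: 31 < 35 holds -> x = 31 + 4 = 35.
Iteration 9: 35 < 35 fails; recursion stops.
Total rows emitted: 9.

9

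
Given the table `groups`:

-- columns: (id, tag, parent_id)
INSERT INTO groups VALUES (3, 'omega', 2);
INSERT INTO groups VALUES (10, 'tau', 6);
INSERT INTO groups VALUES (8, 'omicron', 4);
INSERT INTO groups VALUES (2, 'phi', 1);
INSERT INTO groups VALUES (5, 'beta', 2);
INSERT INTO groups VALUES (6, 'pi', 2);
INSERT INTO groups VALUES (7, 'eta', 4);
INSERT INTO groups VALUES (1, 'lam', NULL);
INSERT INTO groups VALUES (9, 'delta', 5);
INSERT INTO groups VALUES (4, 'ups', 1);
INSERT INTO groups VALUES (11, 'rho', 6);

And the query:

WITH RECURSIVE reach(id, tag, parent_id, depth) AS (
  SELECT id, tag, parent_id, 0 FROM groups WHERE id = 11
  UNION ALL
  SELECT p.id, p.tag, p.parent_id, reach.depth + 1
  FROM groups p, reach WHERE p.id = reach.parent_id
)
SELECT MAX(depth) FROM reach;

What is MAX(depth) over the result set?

3

Base: id=11 (rho), parent_id=6, depth 0.
Iteration 1: join on id=6 -> pi (id 6, parent_id=2, depth 1).
Iteration 2: join on id=2 -> phi (id 2, parent_id=1, depth 2).
Iteration 3: join on id=1 -> lam (id 1, parent_id=NULL, depth 3).
Iteration 4: parent_id is NULL; no match; recursion stops.
depth values: 0, 1, 2, 3; the maximum is 3.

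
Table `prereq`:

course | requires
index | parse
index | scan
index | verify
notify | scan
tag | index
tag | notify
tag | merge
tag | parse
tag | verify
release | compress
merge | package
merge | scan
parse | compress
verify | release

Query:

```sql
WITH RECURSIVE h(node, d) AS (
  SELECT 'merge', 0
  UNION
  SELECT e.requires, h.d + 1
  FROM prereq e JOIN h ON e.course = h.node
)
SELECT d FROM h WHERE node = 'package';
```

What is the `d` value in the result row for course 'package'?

Base: (merge, d=0).
Iteration 1: edges from {merge} -> (package, d=1), (scan, d=1).
Iteration 2: no outgoing edges from {package,scan}; recursion stops.

1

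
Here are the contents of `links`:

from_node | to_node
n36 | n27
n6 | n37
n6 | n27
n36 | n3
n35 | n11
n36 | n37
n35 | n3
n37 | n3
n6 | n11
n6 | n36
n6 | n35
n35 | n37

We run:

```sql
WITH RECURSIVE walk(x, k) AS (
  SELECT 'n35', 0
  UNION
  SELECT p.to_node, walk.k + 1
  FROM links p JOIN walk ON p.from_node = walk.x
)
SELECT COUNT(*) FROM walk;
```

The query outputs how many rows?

5

Base: (n35, k=0).
Iteration 1: edges from {n35} -> (n11, k=1), (n3, k=1), (n37, k=1).
Iteration 2: edges from {n11,n3,n37} -> (n3, k=2).
Iteration 3: no outgoing edges from {n3}; recursion stops.
Total rows emitted: 5.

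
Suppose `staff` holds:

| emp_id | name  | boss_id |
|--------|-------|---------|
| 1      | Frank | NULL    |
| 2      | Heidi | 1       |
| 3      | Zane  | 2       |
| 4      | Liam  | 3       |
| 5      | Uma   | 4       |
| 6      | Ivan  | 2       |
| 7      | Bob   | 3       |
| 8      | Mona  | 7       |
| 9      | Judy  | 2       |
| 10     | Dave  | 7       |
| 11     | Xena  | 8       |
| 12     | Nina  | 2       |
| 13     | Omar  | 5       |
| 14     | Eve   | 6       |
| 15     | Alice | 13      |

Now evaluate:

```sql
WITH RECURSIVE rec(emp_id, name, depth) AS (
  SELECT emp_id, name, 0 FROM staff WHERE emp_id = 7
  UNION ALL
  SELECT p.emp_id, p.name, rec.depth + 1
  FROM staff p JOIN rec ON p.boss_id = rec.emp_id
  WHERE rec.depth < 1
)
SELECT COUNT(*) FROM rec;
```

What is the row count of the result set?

Base: emp_id=7 (Bob) at depth 0.
Iteration 1: rows with boss_id in {7} -> Mona (id 8, depth 1), Dave (id 10, depth 1).
Iteration 2: depth < 1 fails for all current rows; recursion stops.
Total rows emitted: 3.

3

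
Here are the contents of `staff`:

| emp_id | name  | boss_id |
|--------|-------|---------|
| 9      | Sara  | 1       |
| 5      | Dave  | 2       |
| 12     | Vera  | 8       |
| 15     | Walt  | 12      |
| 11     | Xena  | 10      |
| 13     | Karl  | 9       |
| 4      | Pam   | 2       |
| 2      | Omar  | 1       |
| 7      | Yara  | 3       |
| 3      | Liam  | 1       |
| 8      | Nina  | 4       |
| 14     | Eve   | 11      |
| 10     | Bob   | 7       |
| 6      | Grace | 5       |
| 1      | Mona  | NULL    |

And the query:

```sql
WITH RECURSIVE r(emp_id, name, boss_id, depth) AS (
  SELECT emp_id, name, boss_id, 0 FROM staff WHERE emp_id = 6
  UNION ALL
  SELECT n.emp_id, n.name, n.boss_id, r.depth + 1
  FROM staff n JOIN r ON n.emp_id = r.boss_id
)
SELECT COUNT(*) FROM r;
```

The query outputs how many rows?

Base: emp_id=6 (Grace), boss_id=5, depth 0.
Iteration 1: join on emp_id=5 -> Dave (id 5, boss_id=2, depth 1).
Iteration 2: join on emp_id=2 -> Omar (id 2, boss_id=1, depth 2).
Iteration 3: join on emp_id=1 -> Mona (id 1, boss_id=NULL, depth 3).
Iteration 4: boss_id is NULL; no match; recursion stops.
Total rows emitted: 4.

4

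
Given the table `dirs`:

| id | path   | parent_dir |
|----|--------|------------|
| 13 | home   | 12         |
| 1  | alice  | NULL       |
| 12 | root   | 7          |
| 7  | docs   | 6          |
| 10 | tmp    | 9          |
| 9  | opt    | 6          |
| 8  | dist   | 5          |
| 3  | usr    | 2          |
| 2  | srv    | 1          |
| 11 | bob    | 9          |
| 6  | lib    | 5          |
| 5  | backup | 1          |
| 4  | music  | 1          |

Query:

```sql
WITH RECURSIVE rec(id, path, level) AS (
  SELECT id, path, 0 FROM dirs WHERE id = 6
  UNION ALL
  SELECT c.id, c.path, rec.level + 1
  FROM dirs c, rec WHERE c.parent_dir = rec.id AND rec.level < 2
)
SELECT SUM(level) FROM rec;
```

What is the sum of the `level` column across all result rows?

Base: id=6 (lib) at level 0.
Iteration 1: rows with parent_dir in {6} -> docs (id 7, level 1), opt (id 9, level 1).
Iteration 2: rows with parent_dir in {7,9} -> tmp (id 10, level 2), bob (id 11, level 2), root (id 12, level 2).
Iteration 3: level < 2 fails for all current rows; recursion stops.
SUM(level) = 0 + 1 + 1 + 2 + 2 + 2 = 8.

8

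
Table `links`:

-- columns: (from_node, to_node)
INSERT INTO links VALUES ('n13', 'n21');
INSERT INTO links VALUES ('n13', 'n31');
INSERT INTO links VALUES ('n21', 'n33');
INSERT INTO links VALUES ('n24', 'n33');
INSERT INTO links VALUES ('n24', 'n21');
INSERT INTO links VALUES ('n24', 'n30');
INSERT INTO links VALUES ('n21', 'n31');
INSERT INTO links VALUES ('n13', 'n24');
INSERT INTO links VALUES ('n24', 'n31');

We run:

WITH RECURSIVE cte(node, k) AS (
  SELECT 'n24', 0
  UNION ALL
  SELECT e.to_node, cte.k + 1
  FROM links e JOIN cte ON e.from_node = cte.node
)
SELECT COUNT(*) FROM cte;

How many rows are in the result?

7

Base: (n24, k=0).
Iteration 1: edges from {n24} -> (n21, k=1), (n30, k=1), (n31, k=1), (n33, k=1).
Iteration 2: edges from {n21,n30,n31,n33} -> (n31, k=2), (n33, k=2).
Iteration 3: no outgoing edges from {n31,n33}; recursion stops.
Total rows emitted: 7.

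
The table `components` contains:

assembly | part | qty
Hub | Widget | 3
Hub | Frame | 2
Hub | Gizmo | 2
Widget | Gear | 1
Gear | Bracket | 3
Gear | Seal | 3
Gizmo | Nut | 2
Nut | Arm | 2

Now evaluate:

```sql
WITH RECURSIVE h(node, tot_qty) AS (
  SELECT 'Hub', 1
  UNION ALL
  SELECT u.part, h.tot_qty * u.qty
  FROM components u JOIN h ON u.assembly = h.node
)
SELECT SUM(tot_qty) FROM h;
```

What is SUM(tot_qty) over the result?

41

Base: (Hub, tot_qty=1).
Iteration 1: components of {Hub} -> Frame = 1*2 = 2, Gizmo = 1*2 = 2, Widget = 1*3 = 3.
Iteration 2: components of {Frame,Gizmo,Widget} -> Gear = 3*1 = 3, Nut = 2*2 = 4.
Iteration 3: components of {Gear,Nut} -> Arm = 4*2 = 8, Bracket = 3*3 = 9, Seal = 3*3 = 9.
Iteration 4: no further components; recursion stops.
SUM(tot_qty) = 1 + 3 + 2 + 2 + 3 + 4 + 9 + 9 + 8 = 41.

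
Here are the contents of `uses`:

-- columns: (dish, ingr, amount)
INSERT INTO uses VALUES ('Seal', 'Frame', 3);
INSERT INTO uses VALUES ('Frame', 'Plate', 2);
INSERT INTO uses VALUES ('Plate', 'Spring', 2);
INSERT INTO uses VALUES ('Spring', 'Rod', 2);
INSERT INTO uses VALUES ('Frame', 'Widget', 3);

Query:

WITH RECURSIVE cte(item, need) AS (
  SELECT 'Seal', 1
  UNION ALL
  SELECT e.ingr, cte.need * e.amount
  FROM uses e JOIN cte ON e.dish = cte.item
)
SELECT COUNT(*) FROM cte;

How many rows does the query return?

Base: (Seal, need=1).
Iteration 1: components of {Seal} -> Frame = 1*3 = 3.
Iteration 2: components of {Frame} -> Plate = 3*2 = 6, Widget = 3*3 = 9.
Iteration 3: components of {Plate,Widget} -> Spring = 6*2 = 12.
Iteration 4: components of {Spring} -> Rod = 12*2 = 24.
Iteration 5: no further components; recursion stops.
Total rows emitted: 6.

6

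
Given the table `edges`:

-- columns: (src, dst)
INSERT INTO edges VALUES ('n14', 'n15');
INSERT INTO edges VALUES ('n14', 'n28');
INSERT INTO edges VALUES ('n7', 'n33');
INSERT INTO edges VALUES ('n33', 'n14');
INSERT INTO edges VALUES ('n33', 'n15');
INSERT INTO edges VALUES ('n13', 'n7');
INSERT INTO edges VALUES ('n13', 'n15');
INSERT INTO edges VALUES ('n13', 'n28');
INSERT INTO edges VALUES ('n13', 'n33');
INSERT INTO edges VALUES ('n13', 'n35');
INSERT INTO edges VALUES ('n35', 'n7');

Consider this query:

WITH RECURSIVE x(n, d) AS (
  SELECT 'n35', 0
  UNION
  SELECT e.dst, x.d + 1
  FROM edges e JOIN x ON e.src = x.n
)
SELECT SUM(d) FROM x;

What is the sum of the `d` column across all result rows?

Base: (n35, d=0).
Iteration 1: edges from {n35} -> (n7, d=1).
Iteration 2: edges from {n7} -> (n33, d=2).
Iteration 3: edges from {n33} -> (n14, d=3), (n15, d=3).
Iteration 4: edges from {n14,n15} -> (n15, d=4), (n28, d=4).
Iteration 5: no outgoing edges from {n15,n28}; recursion stops.
SUM(d) = 0 + 1 + 2 + 3 + 3 + 4 + 4 = 17.

17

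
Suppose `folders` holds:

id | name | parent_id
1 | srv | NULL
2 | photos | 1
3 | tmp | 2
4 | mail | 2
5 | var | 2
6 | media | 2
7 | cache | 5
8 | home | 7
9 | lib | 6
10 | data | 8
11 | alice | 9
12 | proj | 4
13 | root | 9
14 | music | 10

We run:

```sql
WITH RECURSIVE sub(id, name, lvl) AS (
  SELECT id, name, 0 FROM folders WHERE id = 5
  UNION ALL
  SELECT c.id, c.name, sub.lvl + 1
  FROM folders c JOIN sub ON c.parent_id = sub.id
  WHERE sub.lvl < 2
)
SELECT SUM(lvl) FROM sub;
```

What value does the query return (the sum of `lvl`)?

3

Base: id=5 (var) at lvl 0.
Iteration 1: rows with parent_id in {5} -> cache (id 7, lvl 1).
Iteration 2: rows with parent_id in {7} -> home (id 8, lvl 2).
Iteration 3: lvl < 2 fails for all current rows; recursion stops.
SUM(lvl) = 0 + 1 + 2 = 3.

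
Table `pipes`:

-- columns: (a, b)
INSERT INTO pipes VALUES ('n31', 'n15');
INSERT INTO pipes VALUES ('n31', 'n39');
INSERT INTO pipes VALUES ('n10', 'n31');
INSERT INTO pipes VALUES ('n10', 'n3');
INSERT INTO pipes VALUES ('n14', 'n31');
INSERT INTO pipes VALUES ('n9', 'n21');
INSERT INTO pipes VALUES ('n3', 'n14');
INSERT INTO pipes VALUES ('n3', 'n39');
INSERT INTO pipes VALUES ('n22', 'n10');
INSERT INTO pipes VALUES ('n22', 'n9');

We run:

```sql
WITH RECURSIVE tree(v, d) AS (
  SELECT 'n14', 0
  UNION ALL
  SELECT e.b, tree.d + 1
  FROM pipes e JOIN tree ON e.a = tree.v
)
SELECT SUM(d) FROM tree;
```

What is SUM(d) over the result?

Base: (n14, d=0).
Iteration 1: edges from {n14} -> (n31, d=1).
Iteration 2: edges from {n31} -> (n15, d=2), (n39, d=2).
Iteration 3: no outgoing edges from {n15,n39}; recursion stops.
SUM(d) = 0 + 1 + 2 + 2 = 5.

5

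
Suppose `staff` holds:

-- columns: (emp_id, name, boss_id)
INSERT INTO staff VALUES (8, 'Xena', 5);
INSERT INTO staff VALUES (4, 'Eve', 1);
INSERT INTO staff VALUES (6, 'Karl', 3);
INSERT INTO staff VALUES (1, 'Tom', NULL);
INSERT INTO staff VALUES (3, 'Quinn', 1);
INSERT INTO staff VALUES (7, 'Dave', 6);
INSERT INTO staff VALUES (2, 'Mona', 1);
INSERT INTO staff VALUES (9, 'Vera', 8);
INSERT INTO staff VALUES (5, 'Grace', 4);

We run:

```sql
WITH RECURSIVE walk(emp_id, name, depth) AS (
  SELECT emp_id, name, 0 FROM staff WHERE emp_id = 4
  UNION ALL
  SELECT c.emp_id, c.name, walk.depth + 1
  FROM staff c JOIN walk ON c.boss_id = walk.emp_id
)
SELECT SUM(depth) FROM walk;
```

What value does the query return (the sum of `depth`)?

6

Base: emp_id=4 (Eve) at depth 0.
Iteration 1: rows with boss_id in {4} -> Grace (id 5, depth 1).
Iteration 2: rows with boss_id in {5} -> Xena (id 8, depth 2).
Iteration 3: rows with boss_id in {8} -> Vera (id 9, depth 3).
Iteration 4: no rows with boss_id in {9}; recursion stops.
SUM(depth) = 0 + 1 + 2 + 3 = 6.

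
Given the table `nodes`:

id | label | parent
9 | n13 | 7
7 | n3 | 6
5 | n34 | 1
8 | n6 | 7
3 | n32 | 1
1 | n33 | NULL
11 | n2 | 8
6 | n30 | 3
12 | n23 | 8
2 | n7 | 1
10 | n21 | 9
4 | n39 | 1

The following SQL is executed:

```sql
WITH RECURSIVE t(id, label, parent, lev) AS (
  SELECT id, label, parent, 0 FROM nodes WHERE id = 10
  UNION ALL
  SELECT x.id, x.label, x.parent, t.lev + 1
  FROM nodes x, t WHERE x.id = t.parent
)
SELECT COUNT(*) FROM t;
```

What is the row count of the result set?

6

Base: id=10 (n21), parent=9, lev 0.
Iteration 1: join on id=9 -> n13 (id 9, parent=7, lev 1).
Iteration 2: join on id=7 -> n3 (id 7, parent=6, lev 2).
Iteration 3: join on id=6 -> n30 (id 6, parent=3, lev 3).
Iteration 4: join on id=3 -> n32 (id 3, parent=1, lev 4).
Iteration 5: join on id=1 -> n33 (id 1, parent=NULL, lev 5).
Iteration 6: parent is NULL; no match; recursion stops.
Total rows emitted: 6.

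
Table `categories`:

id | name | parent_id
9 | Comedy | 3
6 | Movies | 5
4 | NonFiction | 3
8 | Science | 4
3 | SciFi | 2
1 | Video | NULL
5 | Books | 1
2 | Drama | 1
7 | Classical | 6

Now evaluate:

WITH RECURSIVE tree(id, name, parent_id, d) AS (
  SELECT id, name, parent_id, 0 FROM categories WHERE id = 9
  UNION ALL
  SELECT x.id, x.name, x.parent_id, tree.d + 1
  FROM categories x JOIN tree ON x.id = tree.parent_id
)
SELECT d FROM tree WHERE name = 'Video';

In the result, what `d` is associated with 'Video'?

Base: id=9 (Comedy), parent_id=3, d 0.
Iteration 1: join on id=3 -> SciFi (id 3, parent_id=2, d 1).
Iteration 2: join on id=2 -> Drama (id 2, parent_id=1, d 2).
Iteration 3: join on id=1 -> Video (id 1, parent_id=NULL, d 3).
Iteration 4: parent_id is NULL; no match; recursion stops.

3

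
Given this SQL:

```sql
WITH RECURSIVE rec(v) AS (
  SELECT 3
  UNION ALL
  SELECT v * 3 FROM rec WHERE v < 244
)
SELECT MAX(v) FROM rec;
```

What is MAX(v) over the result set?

Base: v=3.
Iteration 1: 3 < 244 holds -> v = 3 * 3 = 9.
Iteration 2: 9 < 244 holds -> v = 9 * 3 = 27.
Iteration 3: 27 < 244 holds -> v = 27 * 3 = 81.
Iteration 4: 81 < 244 holds -> v = 81 * 3 = 243.
Iteration 5: 243 < 244 holds -> v = 243 * 3 = 729.
Iteration 6: 729 < 244 fails; recursion stops.
v values: 3, 9, 27, 81, 243, 729; the maximum is 729.

729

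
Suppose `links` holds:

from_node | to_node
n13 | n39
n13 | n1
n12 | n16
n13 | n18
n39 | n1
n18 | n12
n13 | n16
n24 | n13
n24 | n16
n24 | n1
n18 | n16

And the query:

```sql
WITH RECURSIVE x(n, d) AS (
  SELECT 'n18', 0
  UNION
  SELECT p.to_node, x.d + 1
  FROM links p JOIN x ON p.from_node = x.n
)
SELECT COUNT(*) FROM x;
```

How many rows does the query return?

4

Base: (n18, d=0).
Iteration 1: edges from {n18} -> (n12, d=1), (n16, d=1).
Iteration 2: edges from {n12,n16} -> (n16, d=2).
Iteration 3: no outgoing edges from {n16}; recursion stops.
Total rows emitted: 4.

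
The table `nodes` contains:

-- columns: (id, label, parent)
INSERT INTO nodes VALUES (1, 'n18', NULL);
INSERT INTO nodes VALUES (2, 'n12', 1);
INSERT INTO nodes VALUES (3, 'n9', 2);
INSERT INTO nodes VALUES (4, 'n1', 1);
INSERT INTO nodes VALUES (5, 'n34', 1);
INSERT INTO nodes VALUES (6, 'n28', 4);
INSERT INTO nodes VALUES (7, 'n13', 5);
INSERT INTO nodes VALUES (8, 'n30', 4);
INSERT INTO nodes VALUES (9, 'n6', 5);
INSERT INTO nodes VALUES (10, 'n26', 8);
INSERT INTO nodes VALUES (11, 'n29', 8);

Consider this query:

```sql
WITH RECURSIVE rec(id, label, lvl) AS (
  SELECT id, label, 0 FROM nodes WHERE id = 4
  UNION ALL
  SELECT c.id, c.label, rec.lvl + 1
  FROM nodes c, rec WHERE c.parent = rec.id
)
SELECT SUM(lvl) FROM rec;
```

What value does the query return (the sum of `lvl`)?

6

Base: id=4 (n1) at lvl 0.
Iteration 1: rows with parent in {4} -> n28 (id 6, lvl 1), n30 (id 8, lvl 1).
Iteration 2: rows with parent in {6,8} -> n26 (id 10, lvl 2), n29 (id 11, lvl 2).
Iteration 3: no rows with parent in {10,11}; recursion stops.
SUM(lvl) = 0 + 1 + 1 + 2 + 2 = 6.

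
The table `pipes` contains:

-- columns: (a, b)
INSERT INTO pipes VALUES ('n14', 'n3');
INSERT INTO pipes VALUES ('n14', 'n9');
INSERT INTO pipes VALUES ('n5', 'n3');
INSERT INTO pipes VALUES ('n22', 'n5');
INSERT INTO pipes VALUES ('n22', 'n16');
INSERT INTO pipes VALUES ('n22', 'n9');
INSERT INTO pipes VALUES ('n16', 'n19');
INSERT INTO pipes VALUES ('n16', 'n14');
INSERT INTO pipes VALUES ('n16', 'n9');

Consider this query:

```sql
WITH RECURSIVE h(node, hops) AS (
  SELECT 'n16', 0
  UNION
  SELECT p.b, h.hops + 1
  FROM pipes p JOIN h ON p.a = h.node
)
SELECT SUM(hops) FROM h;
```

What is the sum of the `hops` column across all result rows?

7

Base: (n16, hops=0).
Iteration 1: edges from {n16} -> (n14, hops=1), (n19, hops=1), (n9, hops=1).
Iteration 2: edges from {n14,n19,n9} -> (n3, hops=2), (n9, hops=2).
Iteration 3: no outgoing edges from {n3,n9}; recursion stops.
SUM(hops) = 0 + 1 + 1 + 1 + 2 + 2 = 7.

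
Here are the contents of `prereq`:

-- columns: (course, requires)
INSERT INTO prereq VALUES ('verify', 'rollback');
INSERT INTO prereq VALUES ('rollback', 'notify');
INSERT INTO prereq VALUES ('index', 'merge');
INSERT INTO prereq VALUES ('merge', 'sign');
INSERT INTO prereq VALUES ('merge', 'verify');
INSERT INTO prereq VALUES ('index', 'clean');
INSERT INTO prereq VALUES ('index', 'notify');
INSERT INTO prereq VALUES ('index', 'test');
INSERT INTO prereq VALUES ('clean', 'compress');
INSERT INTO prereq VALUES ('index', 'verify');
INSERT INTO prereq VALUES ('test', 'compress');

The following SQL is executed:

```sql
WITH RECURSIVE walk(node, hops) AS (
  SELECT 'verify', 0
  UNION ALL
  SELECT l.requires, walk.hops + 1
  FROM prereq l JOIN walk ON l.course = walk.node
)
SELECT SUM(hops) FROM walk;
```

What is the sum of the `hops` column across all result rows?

Base: (verify, hops=0).
Iteration 1: edges from {verify} -> (rollback, hops=1).
Iteration 2: edges from {rollback} -> (notify, hops=2).
Iteration 3: no outgoing edges from {notify}; recursion stops.
SUM(hops) = 0 + 1 + 2 = 3.

3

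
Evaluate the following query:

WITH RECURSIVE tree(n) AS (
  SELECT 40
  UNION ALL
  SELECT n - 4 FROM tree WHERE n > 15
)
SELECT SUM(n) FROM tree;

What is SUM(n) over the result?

208

Base: n=40.
Iteration 1: 40 > 15 holds -> n = 40 - 4 = 36.
Iteration 2: 36 > 15 holds -> n = 36 - 4 = 32.
Iteration 3: 32 > 15 holds -> n = 32 - 4 = 28.
Iteration 4: 28 > 15 holds -> n = 28 - 4 = 24.
Iteration 5: 24 > 15 holds -> n = 24 - 4 = 20.
Iteration 6: 20 > 15 holds -> n = 20 - 4 = 16.
Iteration 7: 16 > 15 holds -> n = 16 - 4 = 12.
Iteration 8: 12 > 15 fails; recursion stops.
SUM(n) = 40 + 36 + 32 + 28 + 24 + 20 + 16 + 12 = 208.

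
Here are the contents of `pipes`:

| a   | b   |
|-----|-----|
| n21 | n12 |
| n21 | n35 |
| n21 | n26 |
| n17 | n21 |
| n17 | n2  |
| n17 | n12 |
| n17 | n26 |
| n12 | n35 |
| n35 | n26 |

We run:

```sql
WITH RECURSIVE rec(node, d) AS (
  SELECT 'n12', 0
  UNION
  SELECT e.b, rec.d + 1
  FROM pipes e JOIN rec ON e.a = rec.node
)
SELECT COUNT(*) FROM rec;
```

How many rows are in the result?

Base: (n12, d=0).
Iteration 1: edges from {n12} -> (n35, d=1).
Iteration 2: edges from {n35} -> (n26, d=2).
Iteration 3: no outgoing edges from {n26}; recursion stops.
Total rows emitted: 3.

3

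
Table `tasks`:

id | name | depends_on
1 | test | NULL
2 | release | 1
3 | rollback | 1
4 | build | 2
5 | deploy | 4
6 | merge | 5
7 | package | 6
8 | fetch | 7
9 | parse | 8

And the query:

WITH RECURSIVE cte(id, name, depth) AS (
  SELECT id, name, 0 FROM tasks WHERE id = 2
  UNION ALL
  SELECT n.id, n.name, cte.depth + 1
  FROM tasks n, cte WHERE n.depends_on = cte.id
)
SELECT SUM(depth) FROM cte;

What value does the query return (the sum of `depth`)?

Base: id=2 (release) at depth 0.
Iteration 1: rows with depends_on in {2} -> build (id 4, depth 1).
Iteration 2: rows with depends_on in {4} -> deploy (id 5, depth 2).
Iteration 3: rows with depends_on in {5} -> merge (id 6, depth 3).
Iteration 4: rows with depends_on in {6} -> package (id 7, depth 4).
Iteration 5: rows with depends_on in {7} -> fetch (id 8, depth 5).
Iteration 6: rows with depends_on in {8} -> parse (id 9, depth 6).
Iteration 7: no rows with depends_on in {9}; recursion stops.
SUM(depth) = 0 + 1 + 2 + 3 + 4 + 5 + 6 = 21.

21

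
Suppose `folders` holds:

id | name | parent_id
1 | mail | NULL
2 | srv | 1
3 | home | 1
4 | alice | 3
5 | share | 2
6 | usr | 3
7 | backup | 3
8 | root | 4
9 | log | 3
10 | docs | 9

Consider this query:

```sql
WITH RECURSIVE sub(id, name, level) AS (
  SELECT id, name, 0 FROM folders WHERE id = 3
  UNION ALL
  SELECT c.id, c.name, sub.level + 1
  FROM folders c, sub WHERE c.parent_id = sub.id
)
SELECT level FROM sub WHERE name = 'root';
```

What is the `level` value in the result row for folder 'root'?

2

Base: id=3 (home) at level 0.
Iteration 1: rows with parent_id in {3} -> alice (id 4, level 1), usr (id 6, level 1), backup (id 7, level 1), log (id 9, level 1).
Iteration 2: rows with parent_id in {4,6,7,9} -> root (id 8, level 2), docs (id 10, level 2).
Iteration 3: no rows with parent_id in {8,10}; recursion stops.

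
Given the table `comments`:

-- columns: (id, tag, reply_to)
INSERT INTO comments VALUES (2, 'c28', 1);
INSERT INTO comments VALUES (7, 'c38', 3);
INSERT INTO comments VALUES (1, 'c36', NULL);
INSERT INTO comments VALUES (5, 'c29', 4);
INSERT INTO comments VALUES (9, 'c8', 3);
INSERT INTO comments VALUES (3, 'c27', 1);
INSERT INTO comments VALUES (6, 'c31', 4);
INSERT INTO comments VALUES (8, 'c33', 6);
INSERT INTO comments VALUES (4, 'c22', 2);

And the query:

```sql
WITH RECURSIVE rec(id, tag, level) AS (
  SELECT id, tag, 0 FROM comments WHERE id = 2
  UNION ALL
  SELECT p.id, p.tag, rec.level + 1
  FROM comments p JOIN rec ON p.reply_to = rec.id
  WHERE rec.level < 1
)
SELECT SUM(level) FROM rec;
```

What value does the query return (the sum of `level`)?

Base: id=2 (c28) at level 0.
Iteration 1: rows with reply_to in {2} -> c22 (id 4, level 1).
Iteration 2: level < 1 fails for all current rows; recursion stops.
SUM(level) = 0 + 1 = 1.

1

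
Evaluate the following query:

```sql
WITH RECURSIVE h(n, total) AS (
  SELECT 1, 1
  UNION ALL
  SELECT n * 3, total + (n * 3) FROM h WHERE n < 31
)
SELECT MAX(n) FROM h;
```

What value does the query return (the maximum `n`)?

Base: n=1, total=1.
Iteration 1: 1 < 31 holds -> n = 1 * 3 = 3, total = 1 + 3 = 4.
Iteration 2: 3 < 31 holds -> n = 3 * 3 = 9, total = 4 + 9 = 13.
Iteration 3: 9 < 31 holds -> n = 9 * 3 = 27, total = 13 + 27 = 40.
Iteration 4: 27 < 31 holds -> n = 27 * 3 = 81, total = 40 + 81 = 121.
Iteration 5: 81 < 31 fails; recursion stops.
n values: 1, 3, 9, 27, 81; the maximum is 81.

81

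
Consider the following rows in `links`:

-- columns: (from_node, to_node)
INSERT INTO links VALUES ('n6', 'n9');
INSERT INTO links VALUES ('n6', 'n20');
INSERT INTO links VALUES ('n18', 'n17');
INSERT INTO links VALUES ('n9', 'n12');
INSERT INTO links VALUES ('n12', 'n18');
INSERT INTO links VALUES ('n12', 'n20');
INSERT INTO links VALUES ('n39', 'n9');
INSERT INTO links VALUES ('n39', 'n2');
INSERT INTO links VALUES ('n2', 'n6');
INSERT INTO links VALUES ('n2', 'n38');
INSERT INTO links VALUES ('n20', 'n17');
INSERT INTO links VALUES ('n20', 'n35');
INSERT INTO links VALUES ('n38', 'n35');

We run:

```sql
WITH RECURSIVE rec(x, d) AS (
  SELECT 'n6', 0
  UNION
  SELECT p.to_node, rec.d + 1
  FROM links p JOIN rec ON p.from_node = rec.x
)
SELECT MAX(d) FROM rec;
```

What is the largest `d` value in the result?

Base: (n6, d=0).
Iteration 1: edges from {n6} -> (n20, d=1), (n9, d=1).
Iteration 2: edges from {n20,n9} -> (n12, d=2), (n17, d=2), (n35, d=2).
Iteration 3: edges from {n12,n17,n35} -> (n18, d=3), (n20, d=3).
Iteration 4: edges from {n18,n20} -> (n17, d=4), (n35, d=4). [UNION drops 1 duplicate row(s)]
Iteration 5: no outgoing edges from {n17,n35}; recursion stops.
d values: 0, 1, 1, 2, 2, 2, 3, 3, 4, 4; the maximum is 4.

4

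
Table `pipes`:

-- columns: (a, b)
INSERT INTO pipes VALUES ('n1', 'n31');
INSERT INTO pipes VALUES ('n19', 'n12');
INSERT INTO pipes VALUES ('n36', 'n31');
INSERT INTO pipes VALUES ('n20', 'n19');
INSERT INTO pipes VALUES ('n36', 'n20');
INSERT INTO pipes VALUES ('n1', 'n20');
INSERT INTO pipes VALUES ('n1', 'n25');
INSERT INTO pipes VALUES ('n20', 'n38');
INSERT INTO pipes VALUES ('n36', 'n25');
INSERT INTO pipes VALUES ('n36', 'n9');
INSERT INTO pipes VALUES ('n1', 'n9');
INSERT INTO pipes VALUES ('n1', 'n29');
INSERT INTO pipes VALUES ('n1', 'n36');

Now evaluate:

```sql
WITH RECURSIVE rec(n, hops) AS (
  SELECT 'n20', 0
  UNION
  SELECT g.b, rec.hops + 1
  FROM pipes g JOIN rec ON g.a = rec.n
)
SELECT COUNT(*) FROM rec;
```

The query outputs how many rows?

4

Base: (n20, hops=0).
Iteration 1: edges from {n20} -> (n19, hops=1), (n38, hops=1).
Iteration 2: edges from {n19,n38} -> (n12, hops=2).
Iteration 3: no outgoing edges from {n12}; recursion stops.
Total rows emitted: 4.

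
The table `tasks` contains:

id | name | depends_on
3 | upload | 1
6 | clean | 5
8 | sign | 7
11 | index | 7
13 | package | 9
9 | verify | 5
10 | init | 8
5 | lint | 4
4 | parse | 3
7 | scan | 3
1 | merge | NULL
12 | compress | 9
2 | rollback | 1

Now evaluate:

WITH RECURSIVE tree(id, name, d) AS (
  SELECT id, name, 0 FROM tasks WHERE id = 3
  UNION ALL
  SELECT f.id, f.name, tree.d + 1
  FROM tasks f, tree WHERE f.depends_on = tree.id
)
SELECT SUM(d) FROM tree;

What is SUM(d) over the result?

25

Base: id=3 (upload) at d 0.
Iteration 1: rows with depends_on in {3} -> parse (id 4, d 1), scan (id 7, d 1).
Iteration 2: rows with depends_on in {4,7} -> lint (id 5, d 2), sign (id 8, d 2), index (id 11, d 2).
Iteration 3: rows with depends_on in {5,8,11} -> clean (id 6, d 3), verify (id 9, d 3), init (id 10, d 3).
Iteration 4: rows with depends_on in {6,9,10} -> compress (id 12, d 4), package (id 13, d 4).
Iteration 5: no rows with depends_on in {12,13}; recursion stops.
SUM(d) = 0 + 1 + 1 + 2 + 2 + 2 + 3 + 3 + 3 + 4 + 4 = 25.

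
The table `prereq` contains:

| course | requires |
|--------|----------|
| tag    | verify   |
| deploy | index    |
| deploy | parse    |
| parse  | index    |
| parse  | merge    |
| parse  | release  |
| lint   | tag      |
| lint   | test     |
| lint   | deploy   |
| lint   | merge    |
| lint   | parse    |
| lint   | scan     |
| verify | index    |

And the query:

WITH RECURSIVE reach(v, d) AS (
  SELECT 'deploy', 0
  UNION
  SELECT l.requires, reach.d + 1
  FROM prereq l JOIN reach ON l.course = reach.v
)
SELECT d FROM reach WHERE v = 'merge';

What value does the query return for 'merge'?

Base: (deploy, d=0).
Iteration 1: edges from {deploy} -> (index, d=1), (parse, d=1).
Iteration 2: edges from {index,parse} -> (index, d=2), (merge, d=2), (release, d=2).
Iteration 3: no outgoing edges from {index,merge,release}; recursion stops.

2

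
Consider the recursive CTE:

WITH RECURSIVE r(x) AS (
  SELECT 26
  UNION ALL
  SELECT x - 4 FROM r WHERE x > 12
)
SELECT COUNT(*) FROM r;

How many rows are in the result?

Base: x=26.
Iteration 1: 26 > 12 holds -> x = 26 - 4 = 22.
Iteration 2: 22 > 12 holds -> x = 22 - 4 = 18.
Iteration 3: 18 > 12 holds -> x = 18 - 4 = 14.
Iteration 4: 14 > 12 holds -> x = 14 - 4 = 10.
Iteration 5: 10 > 12 fails; recursion stops.
Total rows emitted: 5.

5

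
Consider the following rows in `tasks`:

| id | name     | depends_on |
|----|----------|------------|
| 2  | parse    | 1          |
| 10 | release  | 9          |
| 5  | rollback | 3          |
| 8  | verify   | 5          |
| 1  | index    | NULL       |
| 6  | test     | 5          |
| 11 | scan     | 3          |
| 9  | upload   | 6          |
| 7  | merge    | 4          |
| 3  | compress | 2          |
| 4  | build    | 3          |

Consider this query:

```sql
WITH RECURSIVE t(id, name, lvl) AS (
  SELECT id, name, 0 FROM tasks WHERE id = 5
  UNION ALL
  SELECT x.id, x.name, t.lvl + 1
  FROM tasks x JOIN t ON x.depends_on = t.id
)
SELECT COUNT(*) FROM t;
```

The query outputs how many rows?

5

Base: id=5 (rollback) at lvl 0.
Iteration 1: rows with depends_on in {5} -> test (id 6, lvl 1), verify (id 8, lvl 1).
Iteration 2: rows with depends_on in {6,8} -> upload (id 9, lvl 2).
Iteration 3: rows with depends_on in {9} -> release (id 10, lvl 3).
Iteration 4: no rows with depends_on in {10}; recursion stops.
Total rows emitted: 5.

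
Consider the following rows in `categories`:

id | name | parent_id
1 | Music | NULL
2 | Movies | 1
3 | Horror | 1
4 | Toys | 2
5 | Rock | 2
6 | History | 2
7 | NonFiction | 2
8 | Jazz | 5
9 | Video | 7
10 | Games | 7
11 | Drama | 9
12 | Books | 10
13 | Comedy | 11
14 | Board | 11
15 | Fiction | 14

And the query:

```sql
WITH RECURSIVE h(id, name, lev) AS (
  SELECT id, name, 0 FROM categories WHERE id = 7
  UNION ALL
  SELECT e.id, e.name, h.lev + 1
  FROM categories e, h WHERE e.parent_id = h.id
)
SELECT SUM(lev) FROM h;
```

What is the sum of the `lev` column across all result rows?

16

Base: id=7 (NonFiction) at lev 0.
Iteration 1: rows with parent_id in {7} -> Video (id 9, lev 1), Games (id 10, lev 1).
Iteration 2: rows with parent_id in {9,10} -> Drama (id 11, lev 2), Books (id 12, lev 2).
Iteration 3: rows with parent_id in {11,12} -> Comedy (id 13, lev 3), Board (id 14, lev 3).
Iteration 4: rows with parent_id in {13,14} -> Fiction (id 15, lev 4).
Iteration 5: no rows with parent_id in {15}; recursion stops.
SUM(lev) = 0 + 1 + 1 + 2 + 2 + 3 + 3 + 4 = 16.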